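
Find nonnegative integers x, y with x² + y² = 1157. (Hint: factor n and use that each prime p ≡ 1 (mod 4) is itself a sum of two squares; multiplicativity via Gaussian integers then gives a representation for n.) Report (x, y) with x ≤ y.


Step 1: Factor n = 1157 = 13 · 89.
Step 2: Check the mod-4 condition on each prime factor: 13 ≡ 1 (mod 4), exponent 1; 89 ≡ 1 (mod 4), exponent 1.
All primes ≡ 3 (mod 4) appear to even exponent (or don't appear), so by the two-squares theorem n IS expressible as a sum of two squares.
Step 3: Build a representation. Here n = 13 · 89 is a product of primes ≡ 1 (mod 4). Each prime p ≡ 1 (mod 4) is itself a sum of two squares; find a² by testing p − a² for a perfect square:
  13: 13 − 1² = 12, 13 − 2² = 9 = 3² ⇒ 13 = 2² + 3².
  89: 89 − 1² = 88, 89 − 2² = 85, 89 − 3² = 80, 89 − 4² = 73, 89 − 5² = 64 = 8² ⇒ 89 = 5² + 8².
  Combine using the Brahmagupta–Fibonacci identity (a² + b²)(c² + d²) = (ac − bd)² + (ad + bc)² = (ac + bd)² + (ad − bc)²:
  13 · 89 = 1157: from (2² + 3²)(5² + 8²), take (2·5 − 3·8, 2·8 + 3·5) = (10 − 24, 16 + 15) = (-14, 31); dropping signs (only squares matter) gives (14, 31); check 14² + 31² = 196 + 961 = 1157 ✓.
Step 4: Order so x ≤ y and verify: 14² + 31² = 196 + 961 = 1157 = n. ✓

n = 1157 = 14² + 31² (one valid representation with x ≤ y).


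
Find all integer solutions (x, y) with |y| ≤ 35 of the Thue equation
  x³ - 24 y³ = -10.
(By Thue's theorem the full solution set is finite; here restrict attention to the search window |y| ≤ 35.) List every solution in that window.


The equation is x³ - 24y³ = -10. For fixed y, x³ = 24·y³ − 10, so a solution requires the RHS to be a perfect cube.
Strategy: iterate y from -35 to 35, compute RHS = 24·y³ − 10, and check whether it is a (positive or negative) perfect cube.
Check small values of y:
  y = 0: RHS = -10 is not a perfect cube.
  y = 1: RHS = 14 is not a perfect cube.
  y = -1: RHS = -34 is not a perfect cube.
  y = 2: RHS = 182 is not a perfect cube.
  y = -2: RHS = -202 is not a perfect cube.
  y = 3: RHS = 638 is not a perfect cube.
  y = -3: RHS = -658 is not a perfect cube.
Continuing the search up to |y| = 35 finds no solutions either.
No (x, y) in the scanned range satisfies the equation.

No integer solutions with |y| ≤ 35.


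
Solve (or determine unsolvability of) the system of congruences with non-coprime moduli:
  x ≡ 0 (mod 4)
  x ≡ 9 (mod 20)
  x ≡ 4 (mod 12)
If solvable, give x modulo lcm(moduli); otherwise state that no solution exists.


Moduli 4, 20, 12 are not pairwise coprime, so CRT works modulo lcm(m_i) when all pairwise compatibility conditions hold.
Pairwise compatibility: gcd(m_i, m_j) must divide a_i - a_j for every pair.
Merge one congruence at a time:
  Start: x ≡ 0 (mod 4).
  Combine with x ≡ 9 (mod 20): gcd(4, 20) = 4, and 9 - 0 = 9 is NOT divisible by 4.
    ⇒ system is inconsistent (no integer solution).

No solution (the system is inconsistent).


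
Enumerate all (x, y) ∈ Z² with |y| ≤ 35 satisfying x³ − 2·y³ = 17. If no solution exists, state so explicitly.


The equation is x³ - 2y³ = 17. For fixed y, x³ = 2·y³ + 17, so a solution requires the RHS to be a perfect cube.
Strategy: iterate y from -35 to 35, compute RHS = 2·y³ + 17, and check whether it is a (positive or negative) perfect cube.
Check small values of y:
  y = 0: RHS = 17 is not a perfect cube.
  y = 1: RHS = 19 is not a perfect cube.
  y = -1: RHS = 15 is not a perfect cube.
  y = 2: RHS = 33 is not a perfect cube.
  y = -2: RHS = 1 = (1)³ ⇒ x = 1 works.
  y = 3: RHS = 71 is not a perfect cube.
  y = -3: RHS = -37 is not a perfect cube.
Continuing the search up to |y| = 35 finds no further solutions beyond those listed.
Collected solutions: (1, -2).

Solutions (with |y| ≤ 35): (1, -2).


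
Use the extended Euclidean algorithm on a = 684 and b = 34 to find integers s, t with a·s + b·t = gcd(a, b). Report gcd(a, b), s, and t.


Euclidean algorithm on (684, 34) — divide until remainder is 0:
  684 = 20 · 34 + 4
  34 = 8 · 4 + 2
  4 = 2 · 2 + 0
gcd(684, 34) = 2.
Track Bezout coefficients alongside the remainders: start with r₀ = 684 = a·1 + b·0 (s = 1, t = 0) and r₁ = 34 = a·0 + b·1 (s = 0, t = 1); each new remainder r_{k+1} = r_{k-1} − q_k·r_k inherits s_{k+1} = s_{k-1} − q_k·s_k, t_{k+1} = t_{k-1} − q_k·t_k, so r_k = a·s_k + b·t_k at every step:
  q = 20: r = 4, s = 1 − 20·0 = 1, t = 0 − 20·1 = -20  (check: 684·1 + 34·(-20) = 4)
  q = 8: r = 2, s = 0 − 8·1 = -8, t = 1 − 8·(-20) = 161  (check: 684·(-8) + 34·161 = 2)
The row with r = 2 (the gcd) gives the Bezout coefficients s = -8, t = 161.
Result: 684 · (-8) + 34 · (161) = 2.

gcd(684, 34) = 2; s = -8, t = 161 (check: 684·(-8) + 34·161 = 2).


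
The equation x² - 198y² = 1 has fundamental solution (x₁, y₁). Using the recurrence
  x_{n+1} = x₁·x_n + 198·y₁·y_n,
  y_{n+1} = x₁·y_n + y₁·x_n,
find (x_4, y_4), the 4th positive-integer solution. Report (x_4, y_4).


Step 1: Find the fundamental solution (x₁, y₁) of x² - 198y² = 1.
  Expand √198 as a continued fraction. a₀ = ⌊√198⌋ = 14; iterate m_{k+1} = d_k·a_k − m_k, d_{k+1} = (198 − m_{k+1}²)/d_k, a_{k+1} = ⌊(a₀ + m_{k+1})/d_{k+1}⌋ (starting m₀ = 0, d₀ = 1), with convergents p_k = a_k·p_{k-1} + p_{k-2}, q_k = a_k·q_{k-1} + q_{k-2} (p₋₁ = 1, q₋₁ = 0):
  k = 0: a₀ = 14; p₀/q₀ = 14/1; p₀² − 198·q₀² = 196 − 198 = -2.
  k = 1: m = 14, d = 2, a = ⌊(14 + 14)/2⌋ = 14; p/q = (14·14 + 1)/(14·1 + 0) = 197/14; p² − 198·q² = 38809 − 38808 = 1.
  The first convergent with p² − 198·q² = 1 gives the fundamental solution (x₁, y₁) = (197, 14).
Step 2: Apply the recurrence (x_{n+1}, y_{n+1}) = (x₁x_n + 198y₁y_n, x₁y_n + y₁x_n) repeatedly.
  From (x_1, y_1) = (197, 14): x_2 = 197·197 + 198·14·14 = 77617; y_2 = 197·14 + 14·197 = 5516.
  From (x_2, y_2) = (77617, 5516): x_3 = 197·77617 + 198·14·5516 = 30580901; y_3 = 197·5516 + 14·77617 = 2173290.
  From (x_3, y_3) = (30580901, 2173290): x_4 = 197·30580901 + 198·14·2173290 = 12048797377; y_4 = 197·2173290 + 14·30580901 = 856270744.
Step 3: Verify x_4² - 198·y_4² = 145173518232002080129 - 145173518232002080128 = 1 (should be 1). ✓

(x_1, y_1) = (197, 14); (x_4, y_4) = (12048797377, 856270744).


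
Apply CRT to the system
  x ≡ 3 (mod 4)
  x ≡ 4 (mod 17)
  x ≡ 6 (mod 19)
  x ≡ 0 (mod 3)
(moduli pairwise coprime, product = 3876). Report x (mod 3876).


Product of moduli M = 4 · 17 · 19 · 3 = 3876.
Merge one congruence at a time:
  Start: x ≡ 3 (mod 4).
  Combine with x ≡ 4 (mod 17); new modulus lcm = 68.
    Write x = 3 + 4·t and substitute into x ≡ 4 (mod 17): 4·t ≡ 4 − 3 = 1 (mod 17).
    The inverse of 4 mod 17 is 13 (since 4·13 = 52 = 3·17 + 1), so t ≡ 13·1 = 13 ≡ 13 (mod 17).
    Then x = 3 + 4·13 = 55, valid modulo lcm(4, 17) = 68: x ≡ 55 (mod 68).
  Combine with x ≡ 6 (mod 19); new modulus lcm = 1292.
    Write x = 55 + 68·t and substitute into x ≡ 6 (mod 19): 68·t ≡ 6 − 55 = -49 (mod 19).
    Reduce coefficients mod 19: 11·t ≡ 8 (mod 19).
    The inverse of 11 mod 19 is 7 (since 11·7 = 77 = 4·19 + 1), so t ≡ 7·8 = 56 ≡ 18 (mod 19).
    Then x = 55 + 68·18 = 1279, valid modulo lcm(68, 19) = 1292: x ≡ 1279 (mod 1292).
  Combine with x ≡ 0 (mod 3); new modulus lcm = 3876.
    Write x = 1279 + 1292·t and substitute into x ≡ 0 (mod 3): 1292·t ≡ 0 − 1279 = -1279 (mod 3).
    Reduce coefficients mod 3: 2·t ≡ 2 (mod 3).
    The inverse of 2 mod 3 is 2 (since 2·2 = 4 = 1·3 + 1), so t ≡ 2·2 = 4 ≡ 1 (mod 3).
    Then x = 1279 + 1292·1 = 2571, valid modulo lcm(1292, 3) = 3876: x ≡ 2571 (mod 3876).
Verify against each original: 2571 mod 4 = 3, 2571 mod 17 = 4, 2571 mod 19 = 6, 2571 mod 3 = 0.

x ≡ 2571 (mod 3876).


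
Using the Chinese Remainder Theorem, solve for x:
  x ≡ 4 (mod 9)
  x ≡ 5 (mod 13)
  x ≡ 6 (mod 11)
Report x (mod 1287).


Moduli 9, 13, 11 are pairwise coprime; by CRT there is a unique solution modulo M = 9 · 13 · 11 = 1287.
Solve pairwise, accumulating the modulus:
  Start with x ≡ 4 (mod 9).
  Combine with x ≡ 5 (mod 13): since gcd(9, 13) = 1, we get a unique residue mod 117.
    Write x = 4 + 9·t and substitute into x ≡ 5 (mod 13): 9·t ≡ 5 − 4 = 1 (mod 13).
    The inverse of 9 mod 13 is 3 (since 9·3 = 27 = 2·13 + 1), so t ≡ 3·1 = 3 ≡ 3 (mod 13).
    Then x = 4 + 9·3 = 31, valid modulo lcm(9, 13) = 117: x ≡ 31 (mod 117).
  Combine with x ≡ 6 (mod 11): since gcd(117, 11) = 1, we get a unique residue mod 1287.
    Write x = 31 + 117·t and substitute into x ≡ 6 (mod 11): 117·t ≡ 6 − 31 = -25 (mod 11).
    Reduce coefficients mod 11: 7·t ≡ 8 (mod 11).
    The inverse of 7 mod 11 is 8 (since 7·8 = 56 = 5·11 + 1), so t ≡ 8·8 = 64 ≡ 9 (mod 11).
    Then x = 31 + 117·9 = 1084, valid modulo lcm(117, 11) = 1287: x ≡ 1084 (mod 1287).
Verify: 1084 mod 9 = 4 ✓, 1084 mod 13 = 5 ✓, 1084 mod 11 = 6 ✓.

x ≡ 1084 (mod 1287).


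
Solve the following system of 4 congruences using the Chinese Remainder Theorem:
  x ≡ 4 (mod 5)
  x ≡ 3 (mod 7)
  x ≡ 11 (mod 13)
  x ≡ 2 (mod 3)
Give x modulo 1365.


Product of moduli M = 5 · 7 · 13 · 3 = 1365.
Merge one congruence at a time:
  Start: x ≡ 4 (mod 5).
  Combine with x ≡ 3 (mod 7); new modulus lcm = 35.
    Write x = 4 + 5·t and substitute into x ≡ 3 (mod 7): 5·t ≡ 3 − 4 = -1 (mod 7).
    Reduce coefficients mod 7: 5·t ≡ 6 (mod 7).
    The inverse of 5 mod 7 is 3 (since 5·3 = 15 = 2·7 + 1), so t ≡ 3·6 = 18 ≡ 4 (mod 7).
    Then x = 4 + 5·4 = 24, valid modulo lcm(5, 7) = 35: x ≡ 24 (mod 35).
  Combine with x ≡ 11 (mod 13); new modulus lcm = 455.
    Write x = 24 + 35·t and substitute into x ≡ 11 (mod 13): 35·t ≡ 11 − 24 = -13 (mod 13).
    Reduce coefficients mod 13: 9·t ≡ 0 (mod 13).
    The inverse of 9 mod 13 is 3 (since 9·3 = 27 = 2·13 + 1), so t ≡ 3·0 = 0 ≡ 0 (mod 13).
    Then x = 24 + 35·0 = 24, valid modulo lcm(35, 13) = 455: x ≡ 24 (mod 455).
  Combine with x ≡ 2 (mod 3); new modulus lcm = 1365.
    Write x = 24 + 455·t and substitute into x ≡ 2 (mod 3): 455·t ≡ 2 − 24 = -22 (mod 3).
    Reduce coefficients mod 3: 2·t ≡ 2 (mod 3).
    The inverse of 2 mod 3 is 2 (since 2·2 = 4 = 1·3 + 1), so t ≡ 2·2 = 4 ≡ 1 (mod 3).
    Then x = 24 + 455·1 = 479, valid modulo lcm(455, 3) = 1365: x ≡ 479 (mod 1365).
Verify against each original: 479 mod 5 = 4, 479 mod 7 = 3, 479 mod 13 = 11, 479 mod 3 = 2.

x ≡ 479 (mod 1365).


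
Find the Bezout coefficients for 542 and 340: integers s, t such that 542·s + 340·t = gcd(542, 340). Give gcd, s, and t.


Euclidean algorithm on (542, 340) — divide until remainder is 0:
  542 = 1 · 340 + 202
  340 = 1 · 202 + 138
  202 = 1 · 138 + 64
  138 = 2 · 64 + 10
  64 = 6 · 10 + 4
  10 = 2 · 4 + 2
  4 = 2 · 2 + 0
gcd(542, 340) = 2.
Track Bezout coefficients alongside the remainders: start with r₀ = 542 = a·1 + b·0 (s = 1, t = 0) and r₁ = 340 = a·0 + b·1 (s = 0, t = 1); each new remainder r_{k+1} = r_{k-1} − q_k·r_k inherits s_{k+1} = s_{k-1} − q_k·s_k, t_{k+1} = t_{k-1} − q_k·t_k, so r_k = a·s_k + b·t_k at every step:
  q = 1: r = 202, s = 1 − 1·0 = 1, t = 0 − 1·1 = -1  (check: 542·1 + 340·(-1) = 202)
  q = 1: r = 138, s = 0 − 1·1 = -1, t = 1 − 1·(-1) = 2  (check: 542·(-1) + 340·2 = 138)
  q = 1: r = 64, s = 1 − 1·(-1) = 2, t = -1 − 1·2 = -3  (check: 542·2 + 340·(-3) = 64)
  q = 2: r = 10, s = -1 − 2·2 = -5, t = 2 − 2·(-3) = 8  (check: 542·(-5) + 340·8 = 10)
  q = 6: r = 4, s = 2 − 6·(-5) = 32, t = -3 − 6·8 = -51  (check: 542·32 + 340·(-51) = 4)
  q = 2: r = 2, s = -5 − 2·32 = -69, t = 8 − 2·(-51) = 110  (check: 542·(-69) + 340·110 = 2)
The row with r = 2 (the gcd) gives the Bezout coefficients s = -69, t = 110.
Result: 542 · (-69) + 340 · (110) = 2.

gcd(542, 340) = 2; s = -69, t = 110 (check: 542·(-69) + 340·110 = 2).


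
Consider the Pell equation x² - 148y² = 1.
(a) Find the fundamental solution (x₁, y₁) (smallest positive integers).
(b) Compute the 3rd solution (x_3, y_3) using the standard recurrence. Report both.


Step 1: Find the fundamental solution (x₁, y₁) of x² - 148y² = 1.
  Expand √148 as a continued fraction. a₀ = ⌊√148⌋ = 12; iterate m_{k+1} = d_k·a_k − m_k, d_{k+1} = (148 − m_{k+1}²)/d_k, a_{k+1} = ⌊(a₀ + m_{k+1})/d_{k+1}⌋ (starting m₀ = 0, d₀ = 1), with convergents p_k = a_k·p_{k-1} + p_{k-2}, q_k = a_k·q_{k-1} + q_{k-2} (p₋₁ = 1, q₋₁ = 0):
  k = 0: a₀ = 12; p₀/q₀ = 12/1; p₀² − 148·q₀² = 144 − 148 = -4.
  k = 1: m = 12, d = 4, a = ⌊(12 + 12)/4⌋ = 6; p/q = (6·12 + 1)/(6·1 + 0) = 73/6; p² − 148·q² = 5329 − 5328 = 1.
  The first convergent with p² − 148·q² = 1 gives the fundamental solution (x₁, y₁) = (73, 6).
Step 2: Apply the recurrence (x_{n+1}, y_{n+1}) = (x₁x_n + 148y₁y_n, x₁y_n + y₁x_n) repeatedly.
  From (x_1, y_1) = (73, 6): x_2 = 73·73 + 148·6·6 = 10657; y_2 = 73·6 + 6·73 = 876.
  From (x_2, y_2) = (10657, 876): x_3 = 73·10657 + 148·6·876 = 1555849; y_3 = 73·876 + 6·10657 = 127890.
Step 3: Verify x_3² - 148·y_3² = 2420666110801 - 2420666110800 = 1 (should be 1). ✓

(x_1, y_1) = (73, 6); (x_3, y_3) = (1555849, 127890).


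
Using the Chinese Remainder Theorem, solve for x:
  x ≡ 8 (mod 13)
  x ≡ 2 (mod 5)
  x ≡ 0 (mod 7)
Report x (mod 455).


Moduli 13, 5, 7 are pairwise coprime; by CRT there is a unique solution modulo M = 13 · 5 · 7 = 455.
Solve pairwise, accumulating the modulus:
  Start with x ≡ 8 (mod 13).
  Combine with x ≡ 2 (mod 5): since gcd(13, 5) = 1, we get a unique residue mod 65.
    Write x = 8 + 13·t and substitute into x ≡ 2 (mod 5): 13·t ≡ 2 − 8 = -6 (mod 5).
    Reduce coefficients mod 5: 3·t ≡ 4 (mod 5).
    The inverse of 3 mod 5 is 2 (since 3·2 = 6 = 1·5 + 1), so t ≡ 2·4 = 8 ≡ 3 (mod 5).
    Then x = 8 + 13·3 = 47, valid modulo lcm(13, 5) = 65: x ≡ 47 (mod 65).
  Combine with x ≡ 0 (mod 7): since gcd(65, 7) = 1, we get a unique residue mod 455.
    Write x = 47 + 65·t and substitute into x ≡ 0 (mod 7): 65·t ≡ 0 − 47 = -47 (mod 7).
    Reduce coefficients mod 7: 2·t ≡ 2 (mod 7).
    The inverse of 2 mod 7 is 4 (since 2·4 = 8 = 1·7 + 1), so t ≡ 4·2 = 8 ≡ 1 (mod 7).
    Then x = 47 + 65·1 = 112, valid modulo lcm(65, 7) = 455: x ≡ 112 (mod 455).
Verify: 112 mod 13 = 8 ✓, 112 mod 5 = 2 ✓, 112 mod 7 = 0 ✓.

x ≡ 112 (mod 455).


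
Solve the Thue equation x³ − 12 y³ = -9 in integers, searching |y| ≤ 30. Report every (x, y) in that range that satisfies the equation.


The equation is x³ - 12y³ = -9. For fixed y, x³ = 12·y³ − 9, so a solution requires the RHS to be a perfect cube.
Strategy: iterate y from -30 to 30, compute RHS = 12·y³ − 9, and check whether it is a (positive or negative) perfect cube.
Check small values of y:
  y = 0: RHS = -9 is not a perfect cube.
  y = 1: RHS = 3 is not a perfect cube.
  y = -1: RHS = -21 is not a perfect cube.
  y = 2: RHS = 87 is not a perfect cube.
  y = -2: RHS = -105 is not a perfect cube.
  y = 3: RHS = 315 is not a perfect cube.
  y = -3: RHS = -333 is not a perfect cube.
Continuing the search up to |y| = 30 finds no solutions either.
No (x, y) in the scanned range satisfies the equation.

No integer solutions with |y| ≤ 30.


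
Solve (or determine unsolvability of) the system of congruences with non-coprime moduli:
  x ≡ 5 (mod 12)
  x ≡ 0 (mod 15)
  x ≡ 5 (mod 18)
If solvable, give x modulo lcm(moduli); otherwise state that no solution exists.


Moduli 12, 15, 18 are not pairwise coprime, so CRT works modulo lcm(m_i) when all pairwise compatibility conditions hold.
Pairwise compatibility: gcd(m_i, m_j) must divide a_i - a_j for every pair.
Merge one congruence at a time:
  Start: x ≡ 5 (mod 12).
  Combine with x ≡ 0 (mod 15): gcd(12, 15) = 3, and 0 - 5 = -5 is NOT divisible by 3.
    ⇒ system is inconsistent (no integer solution).

No solution (the system is inconsistent).


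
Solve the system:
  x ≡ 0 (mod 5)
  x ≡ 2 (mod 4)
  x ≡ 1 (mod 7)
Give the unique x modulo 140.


Moduli 5, 4, 7 are pairwise coprime; by CRT there is a unique solution modulo M = 5 · 4 · 7 = 140.
Solve pairwise, accumulating the modulus:
  Start with x ≡ 0 (mod 5).
  Combine with x ≡ 2 (mod 4): since gcd(5, 4) = 1, we get a unique residue mod 20.
    Write x = 0 + 5·t and substitute into x ≡ 2 (mod 4): 5·t ≡ 2 − 0 = 2 (mod 4).
    Reduce coefficients mod 4: 1·t ≡ 2 (mod 4).
    So t ≡ 2 (mod 4).
    Then x = 0 + 5·2 = 10, valid modulo lcm(5, 4) = 20: x ≡ 10 (mod 20).
  Combine with x ≡ 1 (mod 7): since gcd(20, 7) = 1, we get a unique residue mod 140.
    Write x = 10 + 20·t and substitute into x ≡ 1 (mod 7): 20·t ≡ 1 − 10 = -9 (mod 7).
    Reduce coefficients mod 7: 6·t ≡ 5 (mod 7).
    The inverse of 6 mod 7 is 6 (since 6·6 = 36 = 5·7 + 1), so t ≡ 6·5 = 30 ≡ 2 (mod 7).
    Then x = 10 + 20·2 = 50, valid modulo lcm(20, 7) = 140: x ≡ 50 (mod 140).
Verify: 50 mod 5 = 0 ✓, 50 mod 4 = 2 ✓, 50 mod 7 = 1 ✓.

x ≡ 50 (mod 140).


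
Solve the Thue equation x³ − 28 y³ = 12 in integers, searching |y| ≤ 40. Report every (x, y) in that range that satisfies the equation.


The equation is x³ - 28y³ = 12. For fixed y, x³ = 28·y³ + 12, so a solution requires the RHS to be a perfect cube.
Strategy: iterate y from -40 to 40, compute RHS = 28·y³ + 12, and check whether it is a (positive or negative) perfect cube.
Check small values of y:
  y = 0: RHS = 12 is not a perfect cube.
  y = 1: RHS = 40 is not a perfect cube.
  y = -1: RHS = -16 is not a perfect cube.
  y = 2: RHS = 236 is not a perfect cube.
  y = -2: RHS = -212 is not a perfect cube.
  y = 3: RHS = 768 is not a perfect cube.
  y = -3: RHS = -744 is not a perfect cube.
Continuing the search up to |y| = 40 finds no solutions either.
No (x, y) in the scanned range satisfies the equation.

No integer solutions with |y| ≤ 40.


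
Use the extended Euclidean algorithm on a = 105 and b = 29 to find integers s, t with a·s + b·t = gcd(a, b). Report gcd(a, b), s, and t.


Euclidean algorithm on (105, 29) — divide until remainder is 0:
  105 = 3 · 29 + 18
  29 = 1 · 18 + 11
  18 = 1 · 11 + 7
  11 = 1 · 7 + 4
  7 = 1 · 4 + 3
  4 = 1 · 3 + 1
  3 = 3 · 1 + 0
gcd(105, 29) = 1.
Track Bezout coefficients alongside the remainders: start with r₀ = 105 = a·1 + b·0 (s = 1, t = 0) and r₁ = 29 = a·0 + b·1 (s = 0, t = 1); each new remainder r_{k+1} = r_{k-1} − q_k·r_k inherits s_{k+1} = s_{k-1} − q_k·s_k, t_{k+1} = t_{k-1} − q_k·t_k, so r_k = a·s_k + b·t_k at every step:
  q = 3: r = 18, s = 1 − 3·0 = 1, t = 0 − 3·1 = -3  (check: 105·1 + 29·(-3) = 18)
  q = 1: r = 11, s = 0 − 1·1 = -1, t = 1 − 1·(-3) = 4  (check: 105·(-1) + 29·4 = 11)
  q = 1: r = 7, s = 1 − 1·(-1) = 2, t = -3 − 1·4 = -7  (check: 105·2 + 29·(-7) = 7)
  q = 1: r = 4, s = -1 − 1·2 = -3, t = 4 − 1·(-7) = 11  (check: 105·(-3) + 29·11 = 4)
  q = 1: r = 3, s = 2 − 1·(-3) = 5, t = -7 − 1·11 = -18  (check: 105·5 + 29·(-18) = 3)
  q = 1: r = 1, s = -3 − 1·5 = -8, t = 11 − 1·(-18) = 29  (check: 105·(-8) + 29·29 = 1)
The row with r = 1 (the gcd) gives the Bezout coefficients s = -8, t = 29.
Result: 105 · (-8) + 29 · (29) = 1.

gcd(105, 29) = 1; s = -8, t = 29 (check: 105·(-8) + 29·29 = 1).


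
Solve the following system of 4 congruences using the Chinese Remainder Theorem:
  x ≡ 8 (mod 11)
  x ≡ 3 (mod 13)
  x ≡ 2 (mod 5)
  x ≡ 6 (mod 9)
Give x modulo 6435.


Product of moduli M = 11 · 13 · 5 · 9 = 6435.
Merge one congruence at a time:
  Start: x ≡ 8 (mod 11).
  Combine with x ≡ 3 (mod 13); new modulus lcm = 143.
    Write x = 8 + 11·t and substitute into x ≡ 3 (mod 13): 11·t ≡ 3 − 8 = -5 (mod 13).
    Reduce coefficients mod 13: 11·t ≡ 8 (mod 13).
    The inverse of 11 mod 13 is 6 (since 11·6 = 66 = 5·13 + 1), so t ≡ 6·8 = 48 ≡ 9 (mod 13).
    Then x = 8 + 11·9 = 107, valid modulo lcm(11, 13) = 143: x ≡ 107 (mod 143).
  Combine with x ≡ 2 (mod 5); new modulus lcm = 715.
    Write x = 107 + 143·t and substitute into x ≡ 2 (mod 5): 143·t ≡ 2 − 107 = -105 (mod 5).
    Reduce coefficients mod 5: 3·t ≡ 0 (mod 5).
    The inverse of 3 mod 5 is 2 (since 3·2 = 6 = 1·5 + 1), so t ≡ 2·0 = 0 ≡ 0 (mod 5).
    Then x = 107 + 143·0 = 107, valid modulo lcm(143, 5) = 715: x ≡ 107 (mod 715).
  Combine with x ≡ 6 (mod 9); new modulus lcm = 6435.
    Write x = 107 + 715·t and substitute into x ≡ 6 (mod 9): 715·t ≡ 6 − 107 = -101 (mod 9).
    Reduce coefficients mod 9: 4·t ≡ 7 (mod 9).
    The inverse of 4 mod 9 is 7 (since 4·7 = 28 = 3·9 + 1), so t ≡ 7·7 = 49 ≡ 4 (mod 9).
    Then x = 107 + 715·4 = 2967, valid modulo lcm(715, 9) = 6435: x ≡ 2967 (mod 6435).
Verify against each original: 2967 mod 11 = 8, 2967 mod 13 = 3, 2967 mod 5 = 2, 2967 mod 9 = 6.

x ≡ 2967 (mod 6435).


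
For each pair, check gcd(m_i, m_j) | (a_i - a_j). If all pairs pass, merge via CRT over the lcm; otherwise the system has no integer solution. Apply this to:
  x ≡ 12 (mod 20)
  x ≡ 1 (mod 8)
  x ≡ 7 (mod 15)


Moduli 20, 8, 15 are not pairwise coprime, so CRT works modulo lcm(m_i) when all pairwise compatibility conditions hold.
Pairwise compatibility: gcd(m_i, m_j) must divide a_i - a_j for every pair.
Merge one congruence at a time:
  Start: x ≡ 12 (mod 20).
  Combine with x ≡ 1 (mod 8): gcd(20, 8) = 4, and 1 - 12 = -11 is NOT divisible by 4.
    ⇒ system is inconsistent (no integer solution).

No solution (the system is inconsistent).


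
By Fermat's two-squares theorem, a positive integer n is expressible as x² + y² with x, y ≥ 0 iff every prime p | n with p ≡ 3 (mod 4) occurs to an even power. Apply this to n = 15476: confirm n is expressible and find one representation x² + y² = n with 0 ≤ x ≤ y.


Step 1: Factor n = 15476 = 2^2 · 53 · 73.
Step 2: Check the mod-4 condition on each prime factor: 2 = 2 (special); 53 ≡ 1 (mod 4), exponent 1; 73 ≡ 1 (mod 4), exponent 1.
All primes ≡ 3 (mod 4) appear to even exponent (or don't appear), so by the two-squares theorem n IS expressible as a sum of two squares.
Step 3: Build a representation. Group n = k² · m with k = 2 and m = 53 · 73 = 3869 (a product of primes ≡ 1 (mod 4)); a representation of m scales to one of n via (k·x)² + (k·y)² = k²(x² + y²). Each prime p ≡ 1 (mod 4) is itself a sum of two squares; find a² by testing p − a² for a perfect square:
  53: 53 − 1² = 52, 53 − 2² = 49 = 7² ⇒ 53 = 2² + 7².
  73: 73 − 1² = 72, 73 − 2² = 69, 73 − 3² = 64 = 8² ⇒ 73 = 3² + 8².
  Combine using the Brahmagupta–Fibonacci identity (a² + b²)(c² + d²) = (ac − bd)² + (ad + bc)² = (ac + bd)² + (ad − bc)²:
  53 · 73 = 3869: from (2² + 7²)(3² + 8²), take (2·3 − 7·8, 2·8 + 7·3) = (6 − 56, 16 + 21) = (-50, 37); dropping signs (only squares matter) gives (50, 37); check 50² + 37² = 2500 + 1369 = 3869 ✓.
  Scale by k = 2: (2·50, 2·37) = (100, 74).
Step 4: Order so x ≤ y and verify: 74² + 100² = 5476 + 10000 = 15476 = n. ✓

n = 15476 = 74² + 100² (one valid representation with x ≤ y).


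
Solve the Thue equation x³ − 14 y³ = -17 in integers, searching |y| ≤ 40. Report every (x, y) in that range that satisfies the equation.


The equation is x³ - 14y³ = -17. For fixed y, x³ = 14·y³ − 17, so a solution requires the RHS to be a perfect cube.
Strategy: iterate y from -40 to 40, compute RHS = 14·y³ − 17, and check whether it is a (positive or negative) perfect cube.
Check small values of y:
  y = 0: RHS = -17 is not a perfect cube.
  y = 1: RHS = -3 is not a perfect cube.
  y = -1: RHS = -31 is not a perfect cube.
  y = 2: RHS = 95 is not a perfect cube.
  y = -2: RHS = -129 is not a perfect cube.
  y = 3: RHS = 361 is not a perfect cube.
  y = -3: RHS = -395 is not a perfect cube.
Continuing the search up to |y| = 40 finds no solutions either.
No (x, y) in the scanned range satisfies the equation.

No integer solutions with |y| ≤ 40.


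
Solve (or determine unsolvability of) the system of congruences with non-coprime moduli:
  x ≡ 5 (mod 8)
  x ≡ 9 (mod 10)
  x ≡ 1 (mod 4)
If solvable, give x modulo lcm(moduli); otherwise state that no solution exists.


Moduli 8, 10, 4 are not pairwise coprime, so CRT works modulo lcm(m_i) when all pairwise compatibility conditions hold.
Pairwise compatibility: gcd(m_i, m_j) must divide a_i - a_j for every pair.
Merge one congruence at a time:
  Start: x ≡ 5 (mod 8).
  Combine with x ≡ 9 (mod 10): gcd(8, 10) = 2; 9 - 5 = 4, which IS divisible by 2, so compatible.
    Write x = 5 + 8·t and substitute into x ≡ 9 (mod 10): 8·t ≡ 9 − 5 = 4 (mod 10).
    Divide the congruence (and modulus) by g = 2: 4·t ≡ 2 (mod 5).
    The inverse of 4 mod 5 is 4 (since 4·4 = 16 = 3·5 + 1), so t ≡ 4·2 = 8 ≡ 3 (mod 5).
    Then x = 5 + 8·3 = 29, valid modulo lcm(8, 10) = 40: x ≡ 29 (mod 40).
  Combine with x ≡ 1 (mod 4): gcd(40, 4) = 4; 1 - 29 = -28, which IS divisible by 4, so compatible.
    Write x = 29 + 40·t and substitute into x ≡ 1 (mod 4): 40·t ≡ 1 − 29 = -28 (mod 4).
    Divide the congruence (and modulus) by g = 4: 10·t ≡ -7 (mod 1).
    Modulo 1 every t works; take t = 0.
    Then x = 29 + 40·0 = 29, valid modulo lcm(40, 4) = 40: x ≡ 29 (mod 40).
Verify: 29 mod 8 = 5, 29 mod 10 = 9, 29 mod 4 = 1.

x ≡ 29 (mod 40).


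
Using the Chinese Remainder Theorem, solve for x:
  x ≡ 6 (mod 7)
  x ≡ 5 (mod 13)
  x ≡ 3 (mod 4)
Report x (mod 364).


Moduli 7, 13, 4 are pairwise coprime; by CRT there is a unique solution modulo M = 7 · 13 · 4 = 364.
Solve pairwise, accumulating the modulus:
  Start with x ≡ 6 (mod 7).
  Combine with x ≡ 5 (mod 13): since gcd(7, 13) = 1, we get a unique residue mod 91.
    Write x = 6 + 7·t and substitute into x ≡ 5 (mod 13): 7·t ≡ 5 − 6 = -1 (mod 13).
    Reduce coefficients mod 13: 7·t ≡ 12 (mod 13).
    The inverse of 7 mod 13 is 2 (since 7·2 = 14 = 1·13 + 1), so t ≡ 2·12 = 24 ≡ 11 (mod 13).
    Then x = 6 + 7·11 = 83, valid modulo lcm(7, 13) = 91: x ≡ 83 (mod 91).
  Combine with x ≡ 3 (mod 4): since gcd(91, 4) = 1, we get a unique residue mod 364.
    Write x = 83 + 91·t and substitute into x ≡ 3 (mod 4): 91·t ≡ 3 − 83 = -80 (mod 4).
    Reduce coefficients mod 4: 3·t ≡ 0 (mod 4).
    The inverse of 3 mod 4 is 3 (since 3·3 = 9 = 2·4 + 1), so t ≡ 3·0 = 0 ≡ 0 (mod 4).
    Then x = 83 + 91·0 = 83, valid modulo lcm(91, 4) = 364: x ≡ 83 (mod 364).
Verify: 83 mod 7 = 6 ✓, 83 mod 13 = 5 ✓, 83 mod 4 = 3 ✓.

x ≡ 83 (mod 364).


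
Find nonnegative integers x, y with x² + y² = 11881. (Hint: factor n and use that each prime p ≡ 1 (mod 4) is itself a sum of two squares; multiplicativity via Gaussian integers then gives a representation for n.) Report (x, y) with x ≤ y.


Step 1: Factor n = 11881 = 109^2.
Step 2: Check the mod-4 condition on each prime factor: 109 ≡ 1 (mod 4), exponent 2.
All primes ≡ 3 (mod 4) appear to even exponent (or don't appear), so by the two-squares theorem n IS expressible as a sum of two squares.
Step 3: Build a representation. Here n = 109 · 109 is a product of primes ≡ 1 (mod 4). Each prime p ≡ 1 (mod 4) is itself a sum of two squares; find a² by testing p − a² for a perfect square:
  109: 109 − 1² = 108, 109 − 2² = 105, 109 − 3² = 100 = 10² ⇒ 109 = 3² + 10².
  Combine using the Brahmagupta–Fibonacci identity (a² + b²)(c² + d²) = (ac − bd)² + (ad + bc)² = (ac + bd)² + (ad − bc)²:
  109 · 109 = 11881: from (3² + 10²)(3² + 10²), take (3·3 − 10·10, 3·10 + 10·3) = (9 − 100, 30 + 30) = (-91, 60); dropping signs (only squares matter) gives (91, 60); check 91² + 60² = 8281 + 3600 = 11881 ✓.
Step 4: Order so x ≤ y and verify: 60² + 91² = 3600 + 8281 = 11881 = n. ✓

n = 11881 = 60² + 91² (one valid representation with x ≤ y).


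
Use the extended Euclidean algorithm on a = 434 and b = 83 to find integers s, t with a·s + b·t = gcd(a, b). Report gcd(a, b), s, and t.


Euclidean algorithm on (434, 83) — divide until remainder is 0:
  434 = 5 · 83 + 19
  83 = 4 · 19 + 7
  19 = 2 · 7 + 5
  7 = 1 · 5 + 2
  5 = 2 · 2 + 1
  2 = 2 · 1 + 0
gcd(434, 83) = 1.
Track Bezout coefficients alongside the remainders: start with r₀ = 434 = a·1 + b·0 (s = 1, t = 0) and r₁ = 83 = a·0 + b·1 (s = 0, t = 1); each new remainder r_{k+1} = r_{k-1} − q_k·r_k inherits s_{k+1} = s_{k-1} − q_k·s_k, t_{k+1} = t_{k-1} − q_k·t_k, so r_k = a·s_k + b·t_k at every step:
  q = 5: r = 19, s = 1 − 5·0 = 1, t = 0 − 5·1 = -5  (check: 434·1 + 83·(-5) = 19)
  q = 4: r = 7, s = 0 − 4·1 = -4, t = 1 − 4·(-5) = 21  (check: 434·(-4) + 83·21 = 7)
  q = 2: r = 5, s = 1 − 2·(-4) = 9, t = -5 − 2·21 = -47  (check: 434·9 + 83·(-47) = 5)
  q = 1: r = 2, s = -4 − 1·9 = -13, t = 21 − 1·(-47) = 68  (check: 434·(-13) + 83·68 = 2)
  q = 2: r = 1, s = 9 − 2·(-13) = 35, t = -47 − 2·68 = -183  (check: 434·35 + 83·(-183) = 1)
The row with r = 1 (the gcd) gives the Bezout coefficients s = 35, t = -183.
Result: 434 · (35) + 83 · (-183) = 1.

gcd(434, 83) = 1; s = 35, t = -183 (check: 434·35 + 83·(-183) = 1).


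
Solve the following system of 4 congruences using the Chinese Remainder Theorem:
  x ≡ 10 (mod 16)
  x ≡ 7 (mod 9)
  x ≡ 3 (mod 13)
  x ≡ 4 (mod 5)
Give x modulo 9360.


Product of moduli M = 16 · 9 · 13 · 5 = 9360.
Merge one congruence at a time:
  Start: x ≡ 10 (mod 16).
  Combine with x ≡ 7 (mod 9); new modulus lcm = 144.
    Write x = 10 + 16·t and substitute into x ≡ 7 (mod 9): 16·t ≡ 7 − 10 = -3 (mod 9).
    Reduce coefficients mod 9: 7·t ≡ 6 (mod 9).
    The inverse of 7 mod 9 is 4 (since 7·4 = 28 = 3·9 + 1), so t ≡ 4·6 = 24 ≡ 6 (mod 9).
    Then x = 10 + 16·6 = 106, valid modulo lcm(16, 9) = 144: x ≡ 106 (mod 144).
  Combine with x ≡ 3 (mod 13); new modulus lcm = 1872.
    Write x = 106 + 144·t and substitute into x ≡ 3 (mod 13): 144·t ≡ 3 − 106 = -103 (mod 13).
    Reduce coefficients mod 13: 1·t ≡ 1 (mod 13).
    So t ≡ 1 (mod 13).
    Then x = 106 + 144·1 = 250, valid modulo lcm(144, 13) = 1872: x ≡ 250 (mod 1872).
  Combine with x ≡ 4 (mod 5); new modulus lcm = 9360.
    Write x = 250 + 1872·t and substitute into x ≡ 4 (mod 5): 1872·t ≡ 4 − 250 = -246 (mod 5).
    Reduce coefficients mod 5: 2·t ≡ 4 (mod 5).
    The inverse of 2 mod 5 is 3 (since 2·3 = 6 = 1·5 + 1), so t ≡ 3·4 = 12 ≡ 2 (mod 5).
    Then x = 250 + 1872·2 = 3994, valid modulo lcm(1872, 5) = 9360: x ≡ 3994 (mod 9360).
Verify against each original: 3994 mod 16 = 10, 3994 mod 9 = 7, 3994 mod 13 = 3, 3994 mod 5 = 4.

x ≡ 3994 (mod 9360).


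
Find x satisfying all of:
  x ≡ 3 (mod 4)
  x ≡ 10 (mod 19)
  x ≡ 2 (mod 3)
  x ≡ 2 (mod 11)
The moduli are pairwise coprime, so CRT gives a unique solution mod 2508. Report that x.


Product of moduli M = 4 · 19 · 3 · 11 = 2508.
Merge one congruence at a time:
  Start: x ≡ 3 (mod 4).
  Combine with x ≡ 10 (mod 19); new modulus lcm = 76.
    Write x = 3 + 4·t and substitute into x ≡ 10 (mod 19): 4·t ≡ 10 − 3 = 7 (mod 19).
    The inverse of 4 mod 19 is 5 (since 4·5 = 20 = 1·19 + 1), so t ≡ 5·7 = 35 ≡ 16 (mod 19).
    Then x = 3 + 4·16 = 67, valid modulo lcm(4, 19) = 76: x ≡ 67 (mod 76).
  Combine with x ≡ 2 (mod 3); new modulus lcm = 228.
    Write x = 67 + 76·t and substitute into x ≡ 2 (mod 3): 76·t ≡ 2 − 67 = -65 (mod 3).
    Reduce coefficients mod 3: 1·t ≡ 1 (mod 3).
    So t ≡ 1 (mod 3).
    Then x = 67 + 76·1 = 143, valid modulo lcm(76, 3) = 228: x ≡ 143 (mod 228).
  Combine with x ≡ 2 (mod 11); new modulus lcm = 2508.
    Write x = 143 + 228·t and substitute into x ≡ 2 (mod 11): 228·t ≡ 2 − 143 = -141 (mod 11).
    Reduce coefficients mod 11: 8·t ≡ 2 (mod 11).
    The inverse of 8 mod 11 is 7 (since 8·7 = 56 = 5·11 + 1), so t ≡ 7·2 = 14 ≡ 3 (mod 11).
    Then x = 143 + 228·3 = 827, valid modulo lcm(228, 11) = 2508: x ≡ 827 (mod 2508).
Verify against each original: 827 mod 4 = 3, 827 mod 19 = 10, 827 mod 3 = 2, 827 mod 11 = 2.

x ≡ 827 (mod 2508).


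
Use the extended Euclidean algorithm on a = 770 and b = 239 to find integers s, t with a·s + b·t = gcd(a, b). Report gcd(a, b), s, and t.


Euclidean algorithm on (770, 239) — divide until remainder is 0:
  770 = 3 · 239 + 53
  239 = 4 · 53 + 27
  53 = 1 · 27 + 26
  27 = 1 · 26 + 1
  26 = 26 · 1 + 0
gcd(770, 239) = 1.
Track Bezout coefficients alongside the remainders: start with r₀ = 770 = a·1 + b·0 (s = 1, t = 0) and r₁ = 239 = a·0 + b·1 (s = 0, t = 1); each new remainder r_{k+1} = r_{k-1} − q_k·r_k inherits s_{k+1} = s_{k-1} − q_k·s_k, t_{k+1} = t_{k-1} − q_k·t_k, so r_k = a·s_k + b·t_k at every step:
  q = 3: r = 53, s = 1 − 3·0 = 1, t = 0 − 3·1 = -3  (check: 770·1 + 239·(-3) = 53)
  q = 4: r = 27, s = 0 − 4·1 = -4, t = 1 − 4·(-3) = 13  (check: 770·(-4) + 239·13 = 27)
  q = 1: r = 26, s = 1 − 1·(-4) = 5, t = -3 − 1·13 = -16  (check: 770·5 + 239·(-16) = 26)
  q = 1: r = 1, s = -4 − 1·5 = -9, t = 13 − 1·(-16) = 29  (check: 770·(-9) + 239·29 = 1)
The row with r = 1 (the gcd) gives the Bezout coefficients s = -9, t = 29.
Result: 770 · (-9) + 239 · (29) = 1.

gcd(770, 239) = 1; s = -9, t = 29 (check: 770·(-9) + 239·29 = 1).


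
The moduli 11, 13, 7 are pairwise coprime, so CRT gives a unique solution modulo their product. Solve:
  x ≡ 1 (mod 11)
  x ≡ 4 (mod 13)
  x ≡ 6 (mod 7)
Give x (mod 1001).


Moduli 11, 13, 7 are pairwise coprime; by CRT there is a unique solution modulo M = 11 · 13 · 7 = 1001.
Solve pairwise, accumulating the modulus:
  Start with x ≡ 1 (mod 11).
  Combine with x ≡ 4 (mod 13): since gcd(11, 13) = 1, we get a unique residue mod 143.
    Write x = 1 + 11·t and substitute into x ≡ 4 (mod 13): 11·t ≡ 4 − 1 = 3 (mod 13).
    The inverse of 11 mod 13 is 6 (since 11·6 = 66 = 5·13 + 1), so t ≡ 6·3 = 18 ≡ 5 (mod 13).
    Then x = 1 + 11·5 = 56, valid modulo lcm(11, 13) = 143: x ≡ 56 (mod 143).
  Combine with x ≡ 6 (mod 7): since gcd(143, 7) = 1, we get a unique residue mod 1001.
    Write x = 56 + 143·t and substitute into x ≡ 6 (mod 7): 143·t ≡ 6 − 56 = -50 (mod 7).
    Reduce coefficients mod 7: 3·t ≡ 6 (mod 7).
    The inverse of 3 mod 7 is 5 (since 3·5 = 15 = 2·7 + 1), so t ≡ 5·6 = 30 ≡ 2 (mod 7).
    Then x = 56 + 143·2 = 342, valid modulo lcm(143, 7) = 1001: x ≡ 342 (mod 1001).
Verify: 342 mod 11 = 1 ✓, 342 mod 13 = 4 ✓, 342 mod 7 = 6 ✓.

x ≡ 342 (mod 1001).


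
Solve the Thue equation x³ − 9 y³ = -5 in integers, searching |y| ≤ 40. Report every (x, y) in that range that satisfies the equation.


The equation is x³ - 9y³ = -5. For fixed y, x³ = 9·y³ − 5, so a solution requires the RHS to be a perfect cube.
Strategy: iterate y from -40 to 40, compute RHS = 9·y³ − 5, and check whether it is a (positive or negative) perfect cube.
Check small values of y:
  y = 0: RHS = -5 is not a perfect cube.
  y = 1: RHS = 4 is not a perfect cube.
  y = -1: RHS = -14 is not a perfect cube.
  y = 2: RHS = 67 is not a perfect cube.
  y = -2: RHS = -77 is not a perfect cube.
  y = 3: RHS = 238 is not a perfect cube.
  y = -3: RHS = -248 is not a perfect cube.
Continuing the search up to |y| = 40 finds no solutions either.
No (x, y) in the scanned range satisfies the equation.

No integer solutions with |y| ≤ 40.


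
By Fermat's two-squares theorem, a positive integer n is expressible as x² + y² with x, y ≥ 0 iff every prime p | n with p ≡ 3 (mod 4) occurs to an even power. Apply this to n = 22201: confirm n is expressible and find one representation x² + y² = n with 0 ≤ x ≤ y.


Step 1: Factor n = 22201 = 149^2.
Step 2: Check the mod-4 condition on each prime factor: 149 ≡ 1 (mod 4), exponent 2.
All primes ≡ 3 (mod 4) appear to even exponent (or don't appear), so by the two-squares theorem n IS expressible as a sum of two squares.
Step 3: Build a representation. Here n = 149 · 149 is a product of primes ≡ 1 (mod 4). Each prime p ≡ 1 (mod 4) is itself a sum of two squares; find a² by testing p − a² for a perfect square:
  149: 149 − 1² = 148, 149 − 2² = 145, 149 − 3² = 140, 149 − 4² = 133, 149 − 5² = 124, 149 − 6² = 113, 149 − 7² = 100 = 10² ⇒ 149 = 7² + 10².
  Combine using the Brahmagupta–Fibonacci identity (a² + b²)(c² + d²) = (ac − bd)² + (ad + bc)² = (ac + bd)² + (ad − bc)²:
  149 · 149 = 22201: from (7² + 10²)(7² + 10²), take (7·7 − 10·10, 7·10 + 10·7) = (49 − 100, 70 + 70) = (-51, 140); dropping signs (only squares matter) gives (51, 140); check 51² + 140² = 2601 + 19600 = 22201 ✓.
Step 4: Order so x ≤ y and verify: 51² + 140² = 2601 + 19600 = 22201 = n. ✓

n = 22201 = 51² + 140² (one valid representation with x ≤ y).


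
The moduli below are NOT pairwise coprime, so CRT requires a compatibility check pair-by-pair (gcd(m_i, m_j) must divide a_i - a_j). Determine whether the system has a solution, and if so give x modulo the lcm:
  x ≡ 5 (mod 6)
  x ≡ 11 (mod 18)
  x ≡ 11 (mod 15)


Moduli 6, 18, 15 are not pairwise coprime, so CRT works modulo lcm(m_i) when all pairwise compatibility conditions hold.
Pairwise compatibility: gcd(m_i, m_j) must divide a_i - a_j for every pair.
Merge one congruence at a time:
  Start: x ≡ 5 (mod 6).
  Combine with x ≡ 11 (mod 18): gcd(6, 18) = 6; 11 - 5 = 6, which IS divisible by 6, so compatible.
    Write x = 5 + 6·t and substitute into x ≡ 11 (mod 18): 6·t ≡ 11 − 5 = 6 (mod 18).
    Divide the congruence (and modulus) by g = 6: 1·t ≡ 1 (mod 3).
    So t ≡ 1 (mod 3).
    Then x = 5 + 6·1 = 11, valid modulo lcm(6, 18) = 18: x ≡ 11 (mod 18).
  Combine with x ≡ 11 (mod 15): gcd(18, 15) = 3; 11 - 11 = 0, which IS divisible by 3, so compatible.
    Write x = 11 + 18·t and substitute into x ≡ 11 (mod 15): 18·t ≡ 11 − 11 = 0 (mod 15).
    Divide the congruence (and modulus) by g = 3: 6·t ≡ 0 (mod 5).
    Reduce coefficients mod 5: 1·t ≡ 0 (mod 5).
    So t ≡ 0 (mod 5).
    Then x = 11 + 18·0 = 11, valid modulo lcm(18, 15) = 90: x ≡ 11 (mod 90).
Verify: 11 mod 6 = 5, 11 mod 18 = 11, 11 mod 15 = 11.

x ≡ 11 (mod 90).


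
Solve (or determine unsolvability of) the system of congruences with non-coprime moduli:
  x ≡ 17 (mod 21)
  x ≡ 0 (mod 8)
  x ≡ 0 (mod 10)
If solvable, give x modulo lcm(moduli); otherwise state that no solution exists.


Moduli 21, 8, 10 are not pairwise coprime, so CRT works modulo lcm(m_i) when all pairwise compatibility conditions hold.
Pairwise compatibility: gcd(m_i, m_j) must divide a_i - a_j for every pair.
Merge one congruence at a time:
  Start: x ≡ 17 (mod 21).
  Combine with x ≡ 0 (mod 8): gcd(21, 8) = 1; 0 - 17 = -17, which IS divisible by 1, so compatible.
    Write x = 17 + 21·t and substitute into x ≡ 0 (mod 8): 21·t ≡ 0 − 17 = -17 (mod 8).
    Reduce coefficients mod 8: 5·t ≡ 7 (mod 8).
    The inverse of 5 mod 8 is 5 (since 5·5 = 25 = 3·8 + 1), so t ≡ 5·7 = 35 ≡ 3 (mod 8).
    Then x = 17 + 21·3 = 80, valid modulo lcm(21, 8) = 168: x ≡ 80 (mod 168).
  Combine with x ≡ 0 (mod 10): gcd(168, 10) = 2; 0 - 80 = -80, which IS divisible by 2, so compatible.
    Write x = 80 + 168·t and substitute into x ≡ 0 (mod 10): 168·t ≡ 0 − 80 = -80 (mod 10).
    Divide the congruence (and modulus) by g = 2: 84·t ≡ -40 (mod 5).
    Reduce coefficients mod 5: 4·t ≡ 0 (mod 5).
    The inverse of 4 mod 5 is 4 (since 4·4 = 16 = 3·5 + 1), so t ≡ 4·0 = 0 ≡ 0 (mod 5).
    Then x = 80 + 168·0 = 80, valid modulo lcm(168, 10) = 840: x ≡ 80 (mod 840).
Verify: 80 mod 21 = 17, 80 mod 8 = 0, 80 mod 10 = 0.

x ≡ 80 (mod 840).


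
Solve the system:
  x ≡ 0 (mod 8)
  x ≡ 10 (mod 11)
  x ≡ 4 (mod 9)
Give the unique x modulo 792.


Moduli 8, 11, 9 are pairwise coprime; by CRT there is a unique solution modulo M = 8 · 11 · 9 = 792.
Solve pairwise, accumulating the modulus:
  Start with x ≡ 0 (mod 8).
  Combine with x ≡ 10 (mod 11): since gcd(8, 11) = 1, we get a unique residue mod 88.
    Write x = 0 + 8·t and substitute into x ≡ 10 (mod 11): 8·t ≡ 10 − 0 = 10 (mod 11).
    The inverse of 8 mod 11 is 7 (since 8·7 = 56 = 5·11 + 1), so t ≡ 7·10 = 70 ≡ 4 (mod 11).
    Then x = 0 + 8·4 = 32, valid modulo lcm(8, 11) = 88: x ≡ 32 (mod 88).
  Combine with x ≡ 4 (mod 9): since gcd(88, 9) = 1, we get a unique residue mod 792.
    Write x = 32 + 88·t and substitute into x ≡ 4 (mod 9): 88·t ≡ 4 − 32 = -28 (mod 9).
    Reduce coefficients mod 9: 7·t ≡ 8 (mod 9).
    The inverse of 7 mod 9 is 4 (since 7·4 = 28 = 3·9 + 1), so t ≡ 4·8 = 32 ≡ 5 (mod 9).
    Then x = 32 + 88·5 = 472, valid modulo lcm(88, 9) = 792: x ≡ 472 (mod 792).
Verify: 472 mod 8 = 0 ✓, 472 mod 11 = 10 ✓, 472 mod 9 = 4 ✓.

x ≡ 472 (mod 792).
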